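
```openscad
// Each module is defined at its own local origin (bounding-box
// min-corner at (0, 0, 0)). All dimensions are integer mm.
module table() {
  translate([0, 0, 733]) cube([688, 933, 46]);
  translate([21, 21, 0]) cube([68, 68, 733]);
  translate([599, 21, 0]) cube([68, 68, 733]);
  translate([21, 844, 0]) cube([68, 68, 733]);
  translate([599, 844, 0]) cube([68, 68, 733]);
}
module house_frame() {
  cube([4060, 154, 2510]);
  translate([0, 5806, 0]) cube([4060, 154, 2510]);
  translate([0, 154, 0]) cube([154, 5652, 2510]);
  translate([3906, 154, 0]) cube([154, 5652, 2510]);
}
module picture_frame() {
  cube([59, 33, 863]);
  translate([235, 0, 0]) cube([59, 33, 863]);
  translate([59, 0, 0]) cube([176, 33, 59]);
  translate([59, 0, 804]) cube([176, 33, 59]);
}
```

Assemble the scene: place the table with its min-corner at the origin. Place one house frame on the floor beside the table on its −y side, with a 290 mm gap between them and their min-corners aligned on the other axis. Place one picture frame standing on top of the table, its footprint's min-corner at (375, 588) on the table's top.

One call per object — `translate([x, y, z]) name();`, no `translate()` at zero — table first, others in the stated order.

table();
translate([0, -6250, 0]) house_frame();
translate([375, 588, 779]) picture_frame();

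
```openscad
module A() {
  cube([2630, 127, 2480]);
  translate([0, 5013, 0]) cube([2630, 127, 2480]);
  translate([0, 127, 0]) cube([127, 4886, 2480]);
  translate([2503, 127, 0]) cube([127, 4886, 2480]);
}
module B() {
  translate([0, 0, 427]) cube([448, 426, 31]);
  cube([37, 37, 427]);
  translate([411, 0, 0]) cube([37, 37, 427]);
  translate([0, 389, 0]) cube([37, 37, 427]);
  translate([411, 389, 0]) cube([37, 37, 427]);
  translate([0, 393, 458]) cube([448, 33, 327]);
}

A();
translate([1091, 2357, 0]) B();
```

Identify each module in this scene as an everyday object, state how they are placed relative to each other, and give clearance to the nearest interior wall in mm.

Clearances: x = 964, y = 2230; minimum 964 mm.

A is a house frame. B is a chair. The chair sits inside the house frame, centred. The clearance to the nearest interior wall is 964 mm.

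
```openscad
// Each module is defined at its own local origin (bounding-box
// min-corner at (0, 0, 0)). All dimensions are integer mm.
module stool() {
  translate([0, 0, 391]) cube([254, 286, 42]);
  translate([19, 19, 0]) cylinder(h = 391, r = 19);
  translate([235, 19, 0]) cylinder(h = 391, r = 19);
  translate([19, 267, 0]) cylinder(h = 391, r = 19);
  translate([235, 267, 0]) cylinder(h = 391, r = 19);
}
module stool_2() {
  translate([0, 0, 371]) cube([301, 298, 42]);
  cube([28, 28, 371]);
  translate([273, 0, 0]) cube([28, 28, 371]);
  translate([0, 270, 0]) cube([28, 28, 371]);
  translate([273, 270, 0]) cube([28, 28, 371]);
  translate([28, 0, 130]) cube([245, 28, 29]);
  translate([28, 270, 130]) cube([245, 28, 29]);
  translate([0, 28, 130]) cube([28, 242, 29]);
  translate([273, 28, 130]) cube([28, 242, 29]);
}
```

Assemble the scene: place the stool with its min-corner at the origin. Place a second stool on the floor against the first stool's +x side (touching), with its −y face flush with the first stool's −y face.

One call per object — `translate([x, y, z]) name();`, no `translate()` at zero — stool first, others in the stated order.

stool();
translate([254, 0, 0]) stool_2();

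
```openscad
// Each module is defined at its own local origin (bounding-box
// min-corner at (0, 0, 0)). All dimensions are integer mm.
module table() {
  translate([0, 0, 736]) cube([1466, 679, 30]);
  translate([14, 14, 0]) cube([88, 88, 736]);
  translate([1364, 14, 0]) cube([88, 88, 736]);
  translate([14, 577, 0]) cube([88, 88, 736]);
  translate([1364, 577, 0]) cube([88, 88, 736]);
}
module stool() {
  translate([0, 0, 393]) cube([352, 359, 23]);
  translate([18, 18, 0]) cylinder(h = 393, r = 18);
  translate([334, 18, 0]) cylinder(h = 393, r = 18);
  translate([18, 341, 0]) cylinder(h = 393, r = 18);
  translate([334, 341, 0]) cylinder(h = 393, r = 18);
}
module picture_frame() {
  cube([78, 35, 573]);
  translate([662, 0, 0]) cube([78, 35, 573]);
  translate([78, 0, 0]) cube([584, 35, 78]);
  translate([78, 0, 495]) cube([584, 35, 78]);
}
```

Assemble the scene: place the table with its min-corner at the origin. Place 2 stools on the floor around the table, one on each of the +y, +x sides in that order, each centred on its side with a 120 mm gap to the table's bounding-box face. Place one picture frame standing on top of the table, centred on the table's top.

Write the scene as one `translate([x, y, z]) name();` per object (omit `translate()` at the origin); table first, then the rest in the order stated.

table();
translate([557, 799, 0]) stool();
translate([1586, 160, 0]) stool();
translate([363, 322, 766]) picture_frame();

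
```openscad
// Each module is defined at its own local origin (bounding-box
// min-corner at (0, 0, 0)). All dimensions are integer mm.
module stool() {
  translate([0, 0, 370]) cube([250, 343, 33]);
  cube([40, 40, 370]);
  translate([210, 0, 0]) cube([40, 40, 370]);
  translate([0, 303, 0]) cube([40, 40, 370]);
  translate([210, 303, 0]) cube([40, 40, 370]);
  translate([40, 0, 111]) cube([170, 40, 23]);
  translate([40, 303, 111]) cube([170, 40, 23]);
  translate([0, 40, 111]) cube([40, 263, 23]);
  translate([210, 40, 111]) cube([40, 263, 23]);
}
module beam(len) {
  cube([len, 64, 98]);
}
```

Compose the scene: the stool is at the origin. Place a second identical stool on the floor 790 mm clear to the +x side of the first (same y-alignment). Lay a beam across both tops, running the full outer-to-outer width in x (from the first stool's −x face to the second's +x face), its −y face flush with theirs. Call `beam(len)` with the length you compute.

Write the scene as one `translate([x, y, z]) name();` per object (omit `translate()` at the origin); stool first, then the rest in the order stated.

stool();
translate([1040, 0, 0]) stool();
translate([0, 0, 403]) beam(1290);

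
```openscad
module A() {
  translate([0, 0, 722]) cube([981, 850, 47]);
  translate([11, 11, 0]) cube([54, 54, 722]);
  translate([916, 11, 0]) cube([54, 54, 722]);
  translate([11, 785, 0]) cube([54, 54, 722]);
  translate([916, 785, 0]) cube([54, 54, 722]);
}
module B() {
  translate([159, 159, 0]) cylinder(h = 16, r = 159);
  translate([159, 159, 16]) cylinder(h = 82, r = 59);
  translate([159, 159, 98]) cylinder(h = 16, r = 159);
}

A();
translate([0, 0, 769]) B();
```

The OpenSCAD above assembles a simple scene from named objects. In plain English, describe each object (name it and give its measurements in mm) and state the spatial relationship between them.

A is a table with a 981×850 mm rectangular top, 47 mm thick, top surface at z = 769 mm, supported by four 54×54 mm square legs, each inset 11 mm from the nearest pair of top edges, running from the floor.

B is a spool: two coaxial disc flanges of radius 159 mm and thickness 16 mm, joined by a core cylinder of radius 59 mm and height 82 mm. The lower flange rests on z = 0 and the three cylinders share a vertical axis.

The spool is on top of the table.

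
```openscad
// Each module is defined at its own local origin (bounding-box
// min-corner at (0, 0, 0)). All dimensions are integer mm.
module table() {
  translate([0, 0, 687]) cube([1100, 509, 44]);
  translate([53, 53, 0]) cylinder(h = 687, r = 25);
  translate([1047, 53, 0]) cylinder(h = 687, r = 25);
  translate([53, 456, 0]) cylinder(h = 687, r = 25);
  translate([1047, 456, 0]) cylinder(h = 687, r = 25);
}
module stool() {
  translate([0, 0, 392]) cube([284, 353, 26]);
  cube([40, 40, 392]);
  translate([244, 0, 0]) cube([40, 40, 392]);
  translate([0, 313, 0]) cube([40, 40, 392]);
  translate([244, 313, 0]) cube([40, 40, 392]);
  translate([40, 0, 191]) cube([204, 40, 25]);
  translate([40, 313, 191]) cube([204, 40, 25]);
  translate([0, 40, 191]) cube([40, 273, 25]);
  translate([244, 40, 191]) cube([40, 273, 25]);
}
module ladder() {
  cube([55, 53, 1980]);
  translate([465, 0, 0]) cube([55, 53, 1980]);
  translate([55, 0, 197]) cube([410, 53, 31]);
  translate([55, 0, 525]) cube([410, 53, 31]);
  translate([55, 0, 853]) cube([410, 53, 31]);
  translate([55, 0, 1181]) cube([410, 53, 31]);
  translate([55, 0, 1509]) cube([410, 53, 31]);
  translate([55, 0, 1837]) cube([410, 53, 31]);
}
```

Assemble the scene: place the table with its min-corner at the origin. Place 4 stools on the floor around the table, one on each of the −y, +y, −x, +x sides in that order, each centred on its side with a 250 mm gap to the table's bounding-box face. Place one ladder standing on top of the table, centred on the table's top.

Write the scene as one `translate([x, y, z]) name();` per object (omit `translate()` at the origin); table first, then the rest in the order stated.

table();
translate([408, -603, 0]) stool();
translate([408, 759, 0]) stool();
translate([-534, 78, 0]) stool();
translate([1350, 78, 0]) stool();
translate([290, 228, 731]) ladder();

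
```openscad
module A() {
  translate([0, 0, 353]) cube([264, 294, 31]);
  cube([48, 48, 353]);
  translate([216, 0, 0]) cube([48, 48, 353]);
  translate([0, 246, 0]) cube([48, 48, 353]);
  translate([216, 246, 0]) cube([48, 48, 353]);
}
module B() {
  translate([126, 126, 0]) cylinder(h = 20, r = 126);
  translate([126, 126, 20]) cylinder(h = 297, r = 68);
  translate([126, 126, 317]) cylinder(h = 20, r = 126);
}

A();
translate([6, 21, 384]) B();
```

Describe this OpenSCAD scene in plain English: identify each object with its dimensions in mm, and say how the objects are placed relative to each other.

A is a simple wooden stool: a rectangular seat 264 mm (x) by 294 mm (y), 31 mm thick, top face at z = 384 mm, on four square legs, each 48×48 mm in cross-section. The legs rest on z = 0, each flush with a corner of the seat.

B is a spool: two coaxial disc flanges of radius 126 mm and thickness 20 mm, joined by a core cylinder of radius 68 mm and height 297 mm. The lower flange rests on z = 0 and the three cylinders share a vertical axis.

The spool is on top of the stool, centred.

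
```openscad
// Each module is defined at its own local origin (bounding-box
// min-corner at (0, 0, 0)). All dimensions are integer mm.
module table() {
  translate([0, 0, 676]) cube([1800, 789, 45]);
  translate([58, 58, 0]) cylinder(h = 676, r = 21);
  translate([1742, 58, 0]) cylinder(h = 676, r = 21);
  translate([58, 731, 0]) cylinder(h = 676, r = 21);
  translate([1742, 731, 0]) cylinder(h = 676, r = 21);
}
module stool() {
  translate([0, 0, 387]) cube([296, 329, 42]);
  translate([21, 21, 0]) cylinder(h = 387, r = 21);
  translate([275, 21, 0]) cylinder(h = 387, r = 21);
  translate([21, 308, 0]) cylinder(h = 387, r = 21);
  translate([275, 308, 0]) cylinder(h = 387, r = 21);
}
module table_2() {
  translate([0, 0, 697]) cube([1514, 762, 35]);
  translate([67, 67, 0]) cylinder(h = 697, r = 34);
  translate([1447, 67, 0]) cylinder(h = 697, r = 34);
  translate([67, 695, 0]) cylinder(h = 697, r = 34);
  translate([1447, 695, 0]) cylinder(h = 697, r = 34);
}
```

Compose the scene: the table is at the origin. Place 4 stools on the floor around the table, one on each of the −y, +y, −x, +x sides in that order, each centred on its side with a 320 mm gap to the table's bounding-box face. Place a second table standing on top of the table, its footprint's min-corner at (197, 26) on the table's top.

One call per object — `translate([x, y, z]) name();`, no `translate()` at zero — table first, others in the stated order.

table();
translate([752, -649, 0]) stool();
translate([752, 1109, 0]) stool();
translate([-616, 230, 0]) stool();
translate([2120, 230, 0]) stool();
translate([197, 26, 721]) table_2();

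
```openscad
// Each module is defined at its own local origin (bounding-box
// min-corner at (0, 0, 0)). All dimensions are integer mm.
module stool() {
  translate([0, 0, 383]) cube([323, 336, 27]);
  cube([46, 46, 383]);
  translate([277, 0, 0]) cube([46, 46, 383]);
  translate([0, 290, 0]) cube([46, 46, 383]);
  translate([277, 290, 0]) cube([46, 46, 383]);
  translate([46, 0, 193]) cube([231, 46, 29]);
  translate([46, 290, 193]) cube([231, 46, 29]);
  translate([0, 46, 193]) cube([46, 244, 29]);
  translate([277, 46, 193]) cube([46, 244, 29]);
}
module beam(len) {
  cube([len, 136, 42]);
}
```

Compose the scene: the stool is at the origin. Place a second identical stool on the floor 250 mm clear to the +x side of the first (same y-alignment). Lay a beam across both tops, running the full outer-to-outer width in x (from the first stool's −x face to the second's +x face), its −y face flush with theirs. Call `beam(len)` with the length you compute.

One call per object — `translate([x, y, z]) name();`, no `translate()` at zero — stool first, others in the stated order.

stool();
translate([573, 0, 0]) stool();
translate([0, 0, 410]) beam(896);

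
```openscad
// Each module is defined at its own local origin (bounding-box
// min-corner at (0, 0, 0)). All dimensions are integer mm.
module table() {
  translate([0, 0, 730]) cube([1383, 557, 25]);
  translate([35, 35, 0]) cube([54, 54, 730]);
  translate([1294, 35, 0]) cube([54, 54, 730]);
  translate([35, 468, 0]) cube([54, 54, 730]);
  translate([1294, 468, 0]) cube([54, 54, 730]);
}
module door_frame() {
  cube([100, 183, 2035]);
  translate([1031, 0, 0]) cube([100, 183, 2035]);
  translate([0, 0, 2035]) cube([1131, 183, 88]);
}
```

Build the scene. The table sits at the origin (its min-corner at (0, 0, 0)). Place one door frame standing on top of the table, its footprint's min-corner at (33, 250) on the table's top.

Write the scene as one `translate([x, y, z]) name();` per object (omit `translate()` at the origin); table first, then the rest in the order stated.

table();
translate([33, 250, 755]) door_frame();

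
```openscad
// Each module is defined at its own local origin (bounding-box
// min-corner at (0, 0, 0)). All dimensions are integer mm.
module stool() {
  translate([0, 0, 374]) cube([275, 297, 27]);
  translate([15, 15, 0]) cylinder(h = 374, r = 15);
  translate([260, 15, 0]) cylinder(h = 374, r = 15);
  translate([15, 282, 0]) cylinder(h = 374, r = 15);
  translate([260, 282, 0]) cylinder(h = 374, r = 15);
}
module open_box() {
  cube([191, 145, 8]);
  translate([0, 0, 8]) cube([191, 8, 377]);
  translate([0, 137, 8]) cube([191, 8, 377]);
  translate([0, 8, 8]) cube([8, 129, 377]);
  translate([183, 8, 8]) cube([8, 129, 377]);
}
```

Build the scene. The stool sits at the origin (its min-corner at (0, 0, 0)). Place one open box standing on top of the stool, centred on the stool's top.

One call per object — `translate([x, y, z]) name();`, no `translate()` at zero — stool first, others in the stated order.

stool();
translate([42, 76, 401]) open_box();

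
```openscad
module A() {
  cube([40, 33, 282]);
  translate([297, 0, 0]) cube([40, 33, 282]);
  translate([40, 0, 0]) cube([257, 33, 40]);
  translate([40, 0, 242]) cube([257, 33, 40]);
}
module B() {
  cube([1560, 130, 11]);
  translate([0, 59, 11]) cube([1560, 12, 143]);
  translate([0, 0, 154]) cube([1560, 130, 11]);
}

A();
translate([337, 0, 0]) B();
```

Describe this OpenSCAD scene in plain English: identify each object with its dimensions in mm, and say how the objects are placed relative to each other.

A is a rectangular picture frame lying in the x–z plane (depth along y). The opening is 257 mm wide (x) by 202 mm tall (z), surrounded by a border 40 mm wide on all four sides. The frame is 33 mm deep and is made of two full-height vertical stiles with two horizontal rails fitted between them.

B is an I-beam lying along x, 1560 mm long. Overall section height 165 mm. Two flanges 130 mm wide (y) and 11 mm thick, one on the floor and one at the top; a web 12 mm thick runs between them, centred on the flange width.

The I-beam is against the picture frame's +x side, with their −y faces flush.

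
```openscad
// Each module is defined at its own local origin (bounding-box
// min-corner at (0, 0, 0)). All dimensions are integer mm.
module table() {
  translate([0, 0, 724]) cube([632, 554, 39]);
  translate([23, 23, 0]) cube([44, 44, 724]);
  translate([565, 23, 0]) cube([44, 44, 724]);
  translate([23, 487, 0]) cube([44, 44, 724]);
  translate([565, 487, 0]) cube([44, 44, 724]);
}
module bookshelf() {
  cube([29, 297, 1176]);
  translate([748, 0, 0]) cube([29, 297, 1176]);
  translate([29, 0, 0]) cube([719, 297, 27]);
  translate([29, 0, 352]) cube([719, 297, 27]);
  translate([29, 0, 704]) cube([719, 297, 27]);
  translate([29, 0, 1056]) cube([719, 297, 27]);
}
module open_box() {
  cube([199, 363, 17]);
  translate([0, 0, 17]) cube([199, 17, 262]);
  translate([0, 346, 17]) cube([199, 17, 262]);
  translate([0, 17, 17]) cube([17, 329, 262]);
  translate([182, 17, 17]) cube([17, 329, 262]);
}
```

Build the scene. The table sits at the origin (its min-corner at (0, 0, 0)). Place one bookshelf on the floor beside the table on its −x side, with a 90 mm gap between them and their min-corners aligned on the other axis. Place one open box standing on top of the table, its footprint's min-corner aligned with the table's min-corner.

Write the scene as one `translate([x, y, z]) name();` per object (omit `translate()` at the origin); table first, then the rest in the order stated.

table();
translate([-867, 0, 0]) bookshelf();
translate([0, 0, 763]) open_box();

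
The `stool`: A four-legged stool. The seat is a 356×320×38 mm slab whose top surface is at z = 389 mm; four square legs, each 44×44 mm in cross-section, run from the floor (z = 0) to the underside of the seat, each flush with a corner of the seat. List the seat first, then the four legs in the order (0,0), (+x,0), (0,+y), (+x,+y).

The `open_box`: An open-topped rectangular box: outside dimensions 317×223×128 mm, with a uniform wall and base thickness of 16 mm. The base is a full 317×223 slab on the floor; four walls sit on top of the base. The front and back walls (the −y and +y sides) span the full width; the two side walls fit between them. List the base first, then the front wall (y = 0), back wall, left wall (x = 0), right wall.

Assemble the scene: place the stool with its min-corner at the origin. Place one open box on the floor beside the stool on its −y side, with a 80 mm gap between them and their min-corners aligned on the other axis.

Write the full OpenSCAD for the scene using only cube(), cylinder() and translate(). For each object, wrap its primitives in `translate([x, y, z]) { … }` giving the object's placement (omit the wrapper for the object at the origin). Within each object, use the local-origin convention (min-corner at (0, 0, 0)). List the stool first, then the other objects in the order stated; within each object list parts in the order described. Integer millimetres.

translate([0, 0, 351]) cube([356, 320, 38]);
cube([44, 44, 351]);
translate([312, 0, 0]) cube([44, 44, 351]);
translate([0, 276, 0]) cube([44, 44, 351]);
translate([312, 276, 0]) cube([44, 44, 351]);
translate([0, -303, 0]) {
  cube([317, 223, 16]);
  translate([0, 0, 16]) cube([317, 16, 112]);
  translate([0, 207, 16]) cube([317, 16, 112]);
  translate([0, 16, 16]) cube([16, 191, 112]);
  translate([301, 16, 16]) cube([16, 191, 112]);
}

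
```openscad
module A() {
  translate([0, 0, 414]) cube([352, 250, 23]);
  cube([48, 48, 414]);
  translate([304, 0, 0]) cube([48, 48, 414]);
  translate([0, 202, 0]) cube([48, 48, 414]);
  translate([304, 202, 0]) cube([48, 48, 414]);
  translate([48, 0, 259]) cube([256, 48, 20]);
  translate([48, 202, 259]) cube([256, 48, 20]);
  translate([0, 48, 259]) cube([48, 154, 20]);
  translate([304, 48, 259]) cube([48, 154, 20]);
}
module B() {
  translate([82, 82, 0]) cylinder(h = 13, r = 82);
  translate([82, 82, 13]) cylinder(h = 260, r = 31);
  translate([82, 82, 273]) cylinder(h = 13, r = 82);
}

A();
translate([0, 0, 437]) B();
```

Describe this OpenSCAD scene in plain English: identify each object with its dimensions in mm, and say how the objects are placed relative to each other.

A is a four-legged stool. The seat is a 352×250×23 mm slab whose top surface is at z = 437 mm; four square legs, each 48×48 mm in cross-section, run from the floor (z = 0) to the underside of the seat, each flush with a corner of the seat. Four stretchers, 48 mm wide and 20 mm tall, connect adjacent legs with their undersides at z = 259 mm, each running between the inner faces of the legs it joins and aligned with the legs' outer faces on the other axis.

B is a spool: two coaxial disc flanges of radius 82 mm and thickness 13 mm, joined by a core cylinder of radius 31 mm and height 260 mm. The lower flange rests on z = 0 and the three cylinders share a vertical axis.

The spool is on top of the stool.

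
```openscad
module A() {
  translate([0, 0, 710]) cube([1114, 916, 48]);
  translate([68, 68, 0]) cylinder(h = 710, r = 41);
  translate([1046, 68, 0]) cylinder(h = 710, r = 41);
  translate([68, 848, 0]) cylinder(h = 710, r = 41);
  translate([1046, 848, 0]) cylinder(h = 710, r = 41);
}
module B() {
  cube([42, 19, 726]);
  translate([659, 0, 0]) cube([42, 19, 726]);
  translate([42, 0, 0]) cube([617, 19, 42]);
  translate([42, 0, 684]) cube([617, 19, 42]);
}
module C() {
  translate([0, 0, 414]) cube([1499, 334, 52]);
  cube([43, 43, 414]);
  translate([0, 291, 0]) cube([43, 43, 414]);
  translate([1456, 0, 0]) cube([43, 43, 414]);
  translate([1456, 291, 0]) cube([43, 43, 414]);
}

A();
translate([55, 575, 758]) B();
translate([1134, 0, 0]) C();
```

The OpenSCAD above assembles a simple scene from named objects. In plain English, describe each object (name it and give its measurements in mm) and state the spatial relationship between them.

A is a table: top 1114 mm (x) × 916 mm (y), 48 mm thick, upper face at z = 758 mm, on four round legs of 82 mm diameter, each leg's bounding box inset 27 mm from the nearest pair of top edges, running from z = 0 to the bottom of the top.

B is a picture frame with a 617×642 mm rectangular opening (x by z) and a uniform 42 mm border on every side. Frame depth is 19 mm along y. It is built from two vertical stiles running the full outside height and two horizontal rails spanning the gap between the stiles.

C is a long wooden bench with a 1499 mm (x) × 334 mm (y) seat, 52 mm thick, its top surface 466 mm above the floor. Four 43 mm square legs at the seat corners, flush with the edges, run from z = 0 to the seat underside.

The picture frame is on top of the table. The bench is on the floor beside the table on its +x side.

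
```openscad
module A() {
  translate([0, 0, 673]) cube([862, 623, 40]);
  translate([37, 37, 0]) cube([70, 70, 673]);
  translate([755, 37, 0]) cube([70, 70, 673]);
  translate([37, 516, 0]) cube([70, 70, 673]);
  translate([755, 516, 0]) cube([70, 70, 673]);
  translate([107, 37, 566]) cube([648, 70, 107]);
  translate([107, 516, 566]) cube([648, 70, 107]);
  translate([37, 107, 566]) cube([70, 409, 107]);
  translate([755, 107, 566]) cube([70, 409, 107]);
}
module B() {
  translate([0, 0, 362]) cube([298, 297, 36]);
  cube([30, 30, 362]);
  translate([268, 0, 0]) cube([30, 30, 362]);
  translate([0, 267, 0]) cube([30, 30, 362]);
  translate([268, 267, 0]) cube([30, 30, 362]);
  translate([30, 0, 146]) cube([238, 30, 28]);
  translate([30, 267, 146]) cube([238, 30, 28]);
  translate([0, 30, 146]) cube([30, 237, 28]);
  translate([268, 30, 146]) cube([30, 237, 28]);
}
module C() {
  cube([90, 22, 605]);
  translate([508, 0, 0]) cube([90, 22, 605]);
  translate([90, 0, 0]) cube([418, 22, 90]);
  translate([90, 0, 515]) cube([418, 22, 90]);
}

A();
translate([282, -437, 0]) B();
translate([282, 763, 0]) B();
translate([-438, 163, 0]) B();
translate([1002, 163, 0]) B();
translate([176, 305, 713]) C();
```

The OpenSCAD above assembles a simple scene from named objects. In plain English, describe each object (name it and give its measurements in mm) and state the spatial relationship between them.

A is a table with a 862×623 mm rectangular top, 40 mm thick, top surface at z = 713 mm, supported by four 70×70 mm square legs, each inset 37 mm from the nearest pair of top edges, running from the floor. Four apron rails, 70 mm thick and 107 mm tall, run between adjacent legs with their top edges flush with the underside of the top and their outer faces flush with the legs' outer faces.

B is a four-legged stool. The seat is a 298×297×36 mm slab whose top surface is at z = 398 mm; four square legs, each 30×30 mm in cross-section, run from the floor (z = 0) to the underside of the seat, each flush with a corner of the seat. Four stretchers, 30 mm wide and 28 mm tall, connect adjacent legs with their undersides at z = 146 mm, each running between the inner faces of the legs it joins and aligned with the legs' outer faces on the other axis.

C is a picture frame with a 418×425 mm rectangular opening (x by z) and a uniform 90 mm border on every side. Frame depth is 22 mm along y. It is built from two vertical stiles running the full outside height and two horizontal rails spanning the gap between the stiles.

Four stools sit around the table at the −y, +y, −x, +x sides. The picture frame is on top of the table.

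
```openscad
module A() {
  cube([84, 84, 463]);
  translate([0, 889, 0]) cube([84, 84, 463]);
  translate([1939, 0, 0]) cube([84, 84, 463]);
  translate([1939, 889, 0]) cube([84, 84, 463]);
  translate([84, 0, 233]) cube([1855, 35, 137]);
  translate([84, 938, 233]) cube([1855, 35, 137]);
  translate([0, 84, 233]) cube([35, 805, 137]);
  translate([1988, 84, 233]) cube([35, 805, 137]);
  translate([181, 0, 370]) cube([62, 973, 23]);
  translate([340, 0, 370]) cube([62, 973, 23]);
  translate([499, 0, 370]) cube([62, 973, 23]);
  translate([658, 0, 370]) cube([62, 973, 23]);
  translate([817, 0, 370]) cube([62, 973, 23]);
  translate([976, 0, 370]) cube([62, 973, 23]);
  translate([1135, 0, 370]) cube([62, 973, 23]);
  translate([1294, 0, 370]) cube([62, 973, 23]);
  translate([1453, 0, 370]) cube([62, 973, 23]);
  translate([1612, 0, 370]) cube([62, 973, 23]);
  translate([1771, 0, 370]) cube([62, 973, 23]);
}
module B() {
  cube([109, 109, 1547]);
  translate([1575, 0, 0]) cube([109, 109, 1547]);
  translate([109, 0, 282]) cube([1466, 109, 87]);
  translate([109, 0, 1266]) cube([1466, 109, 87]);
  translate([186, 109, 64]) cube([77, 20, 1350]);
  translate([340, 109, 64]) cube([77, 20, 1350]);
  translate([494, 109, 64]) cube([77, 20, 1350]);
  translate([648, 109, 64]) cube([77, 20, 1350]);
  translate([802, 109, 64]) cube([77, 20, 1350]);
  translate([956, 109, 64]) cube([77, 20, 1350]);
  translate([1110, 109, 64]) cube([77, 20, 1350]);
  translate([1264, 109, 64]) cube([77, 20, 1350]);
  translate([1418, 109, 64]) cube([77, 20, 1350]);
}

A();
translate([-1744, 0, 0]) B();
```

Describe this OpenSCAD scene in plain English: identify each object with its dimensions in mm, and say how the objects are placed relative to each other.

A is a bed frame 2023 mm long (x) by 973 mm wide (y). Four 84×84 mm corner posts, 463 mm tall, at the corners of the footprint. Four rails of 35 mm thickness and 137 mm height run between adjacent posts with their undersides at z = 233 mm, their outer faces flush with the outside of the frame (the two x-running rails run between the posts' inner faces; the two y-running rails run between the posts' inner faces). 11 slats, each 62 mm wide (x) and 23 mm thick, lie across the top of the two x-running rails, running the full 973 mm width of the frame in y; the slats are evenly spaced along x between the inner faces of the end posts with equal gaps (rounded down to the nearest mm) at the −x end and between each pair — any rounding remainder accumulates at the +x end.

B is a fence section. Two 109×109 mm posts, 1547 mm tall, stand on the floor with a clear span of 1466 mm between their inner faces. Two horizontal rails of 109×87 mm section span the gap between the posts with their undersides at z = 282 mm and z = 1266 mm, flush with the posts' −y face. 9 pickets, each 77 mm wide, 20 mm thick and 1350 mm tall, are fixed to the +y face of the rails with their bottoms at z = 64 mm, evenly spaced across the span with equal gaps (rounded down to the nearest mm) at the −x end and between each pair — any rounding remainder accumulates at the +x end.

The fence section is on the floor beside the bed frame on its −x side.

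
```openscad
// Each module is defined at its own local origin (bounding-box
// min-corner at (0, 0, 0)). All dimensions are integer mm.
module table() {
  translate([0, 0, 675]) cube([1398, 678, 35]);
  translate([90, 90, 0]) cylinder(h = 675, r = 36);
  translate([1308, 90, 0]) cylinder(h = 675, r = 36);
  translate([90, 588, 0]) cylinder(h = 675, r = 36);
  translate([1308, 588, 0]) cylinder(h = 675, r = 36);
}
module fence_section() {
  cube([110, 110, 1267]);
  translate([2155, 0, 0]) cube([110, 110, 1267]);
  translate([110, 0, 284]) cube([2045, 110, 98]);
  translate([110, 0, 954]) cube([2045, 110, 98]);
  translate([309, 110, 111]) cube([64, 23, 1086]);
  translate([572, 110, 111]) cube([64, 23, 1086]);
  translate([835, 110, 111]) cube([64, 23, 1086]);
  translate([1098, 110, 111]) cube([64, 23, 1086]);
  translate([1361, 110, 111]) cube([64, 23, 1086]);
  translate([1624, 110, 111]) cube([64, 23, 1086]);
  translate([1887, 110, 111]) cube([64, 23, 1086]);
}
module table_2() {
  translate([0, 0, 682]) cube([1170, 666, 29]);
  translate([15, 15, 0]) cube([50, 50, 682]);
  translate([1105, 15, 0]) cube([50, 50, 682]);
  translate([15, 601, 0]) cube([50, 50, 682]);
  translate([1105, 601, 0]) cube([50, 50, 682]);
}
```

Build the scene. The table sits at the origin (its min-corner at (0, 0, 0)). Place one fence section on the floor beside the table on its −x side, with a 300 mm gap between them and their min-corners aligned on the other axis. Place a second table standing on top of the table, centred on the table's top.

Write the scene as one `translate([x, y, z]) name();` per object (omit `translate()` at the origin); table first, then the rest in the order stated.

table();
translate([-2565, 0, 0]) fence_section();
translate([114, 6, 710]) table_2();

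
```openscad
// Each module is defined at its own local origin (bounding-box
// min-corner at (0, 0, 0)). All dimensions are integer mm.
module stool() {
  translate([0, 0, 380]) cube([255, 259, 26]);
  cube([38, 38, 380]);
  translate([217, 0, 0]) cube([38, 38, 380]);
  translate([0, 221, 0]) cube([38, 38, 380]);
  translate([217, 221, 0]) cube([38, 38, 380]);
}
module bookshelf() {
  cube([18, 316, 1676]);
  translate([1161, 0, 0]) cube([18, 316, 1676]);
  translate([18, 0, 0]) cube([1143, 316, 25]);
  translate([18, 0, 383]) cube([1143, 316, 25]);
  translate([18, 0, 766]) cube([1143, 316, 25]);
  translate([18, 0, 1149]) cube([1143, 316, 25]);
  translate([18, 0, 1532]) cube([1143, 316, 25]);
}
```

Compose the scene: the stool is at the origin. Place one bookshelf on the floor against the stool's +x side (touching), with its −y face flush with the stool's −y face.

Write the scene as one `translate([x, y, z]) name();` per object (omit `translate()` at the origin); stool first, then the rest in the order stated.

stool();
translate([255, 0, 0]) bookshelf();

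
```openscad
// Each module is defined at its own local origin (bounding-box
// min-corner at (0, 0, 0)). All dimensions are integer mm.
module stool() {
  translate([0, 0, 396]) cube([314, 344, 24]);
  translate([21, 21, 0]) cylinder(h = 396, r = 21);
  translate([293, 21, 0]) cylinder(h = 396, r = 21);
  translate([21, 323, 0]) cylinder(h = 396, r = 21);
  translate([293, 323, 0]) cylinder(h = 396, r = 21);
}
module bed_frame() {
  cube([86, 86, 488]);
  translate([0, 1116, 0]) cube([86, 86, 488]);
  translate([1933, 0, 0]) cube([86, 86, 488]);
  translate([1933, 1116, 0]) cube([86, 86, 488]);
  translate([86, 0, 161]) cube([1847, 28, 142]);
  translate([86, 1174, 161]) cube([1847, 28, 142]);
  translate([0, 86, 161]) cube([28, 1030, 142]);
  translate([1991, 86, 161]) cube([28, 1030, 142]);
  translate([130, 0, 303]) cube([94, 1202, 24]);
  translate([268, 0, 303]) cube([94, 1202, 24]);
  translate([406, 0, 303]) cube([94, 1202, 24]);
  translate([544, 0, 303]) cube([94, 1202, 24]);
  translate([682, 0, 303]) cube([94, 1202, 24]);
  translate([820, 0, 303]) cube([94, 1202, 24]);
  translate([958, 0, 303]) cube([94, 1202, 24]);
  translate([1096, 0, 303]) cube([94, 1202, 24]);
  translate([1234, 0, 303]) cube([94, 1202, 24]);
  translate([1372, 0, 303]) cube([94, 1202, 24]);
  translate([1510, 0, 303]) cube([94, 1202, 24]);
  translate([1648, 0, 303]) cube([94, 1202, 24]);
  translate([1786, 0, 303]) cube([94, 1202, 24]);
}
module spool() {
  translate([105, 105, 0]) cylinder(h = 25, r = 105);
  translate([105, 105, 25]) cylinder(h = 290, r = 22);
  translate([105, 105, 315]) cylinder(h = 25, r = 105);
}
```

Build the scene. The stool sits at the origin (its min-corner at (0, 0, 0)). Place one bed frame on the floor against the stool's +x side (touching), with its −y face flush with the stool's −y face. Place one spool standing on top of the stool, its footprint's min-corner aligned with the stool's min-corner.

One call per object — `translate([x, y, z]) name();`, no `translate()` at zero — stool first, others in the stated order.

stool();
translate([314, 0, 0]) bed_frame();
translate([0, 0, 420]) spool();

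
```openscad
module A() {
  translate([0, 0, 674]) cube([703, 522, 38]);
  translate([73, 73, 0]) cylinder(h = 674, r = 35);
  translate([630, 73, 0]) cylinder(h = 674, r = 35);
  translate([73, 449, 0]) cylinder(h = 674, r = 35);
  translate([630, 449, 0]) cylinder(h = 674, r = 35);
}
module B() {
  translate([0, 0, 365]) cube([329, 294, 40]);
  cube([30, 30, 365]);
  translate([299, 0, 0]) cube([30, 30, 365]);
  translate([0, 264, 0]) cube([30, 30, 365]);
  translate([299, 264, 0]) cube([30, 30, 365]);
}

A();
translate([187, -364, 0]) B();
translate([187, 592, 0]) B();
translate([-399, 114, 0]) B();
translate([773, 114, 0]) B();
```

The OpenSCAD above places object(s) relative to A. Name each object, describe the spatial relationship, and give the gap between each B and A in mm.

Each stool's nearest face is 70 mm from the table's bounding box.

A is a table. B is a stool. Four stools sit around the table at the −y, +y, −x, +x sides. The gap between each stool and the table is 70 mm.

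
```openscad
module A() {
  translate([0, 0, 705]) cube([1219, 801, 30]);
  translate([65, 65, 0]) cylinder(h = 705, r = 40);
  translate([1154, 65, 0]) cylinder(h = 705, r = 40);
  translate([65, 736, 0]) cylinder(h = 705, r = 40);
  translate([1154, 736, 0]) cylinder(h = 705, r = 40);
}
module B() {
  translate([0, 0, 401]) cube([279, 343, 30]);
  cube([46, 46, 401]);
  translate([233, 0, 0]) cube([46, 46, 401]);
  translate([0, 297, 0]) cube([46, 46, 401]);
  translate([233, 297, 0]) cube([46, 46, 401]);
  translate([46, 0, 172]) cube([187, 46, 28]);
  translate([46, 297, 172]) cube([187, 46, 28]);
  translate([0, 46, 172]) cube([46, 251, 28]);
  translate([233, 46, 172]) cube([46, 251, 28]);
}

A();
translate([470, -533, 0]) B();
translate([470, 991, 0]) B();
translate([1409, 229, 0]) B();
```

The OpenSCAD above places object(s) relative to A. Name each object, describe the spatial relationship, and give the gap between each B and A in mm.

Each stool's nearest face is 190 mm from the table's bounding box.

A is a table. B is a stool. Three stools sit around the table at the −y, +y, +x sides. The gap between each stool and the table is 190 mm.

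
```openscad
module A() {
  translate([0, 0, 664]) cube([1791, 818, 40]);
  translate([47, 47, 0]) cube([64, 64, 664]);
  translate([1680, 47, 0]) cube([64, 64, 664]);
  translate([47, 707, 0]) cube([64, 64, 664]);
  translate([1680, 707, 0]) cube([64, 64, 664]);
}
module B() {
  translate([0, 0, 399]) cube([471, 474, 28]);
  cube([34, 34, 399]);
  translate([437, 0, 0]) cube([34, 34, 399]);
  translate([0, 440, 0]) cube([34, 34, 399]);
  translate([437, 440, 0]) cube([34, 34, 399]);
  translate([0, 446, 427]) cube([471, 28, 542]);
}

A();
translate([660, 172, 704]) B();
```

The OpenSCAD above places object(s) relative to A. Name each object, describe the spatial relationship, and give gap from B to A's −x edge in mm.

A is a table. B is a chair. The chair is on top of the table, centred. The gap from the chair to the table's −x edge is 660 mm.

The chair's min-x is at 660; the table's min-x is 0; gap = 660 mm.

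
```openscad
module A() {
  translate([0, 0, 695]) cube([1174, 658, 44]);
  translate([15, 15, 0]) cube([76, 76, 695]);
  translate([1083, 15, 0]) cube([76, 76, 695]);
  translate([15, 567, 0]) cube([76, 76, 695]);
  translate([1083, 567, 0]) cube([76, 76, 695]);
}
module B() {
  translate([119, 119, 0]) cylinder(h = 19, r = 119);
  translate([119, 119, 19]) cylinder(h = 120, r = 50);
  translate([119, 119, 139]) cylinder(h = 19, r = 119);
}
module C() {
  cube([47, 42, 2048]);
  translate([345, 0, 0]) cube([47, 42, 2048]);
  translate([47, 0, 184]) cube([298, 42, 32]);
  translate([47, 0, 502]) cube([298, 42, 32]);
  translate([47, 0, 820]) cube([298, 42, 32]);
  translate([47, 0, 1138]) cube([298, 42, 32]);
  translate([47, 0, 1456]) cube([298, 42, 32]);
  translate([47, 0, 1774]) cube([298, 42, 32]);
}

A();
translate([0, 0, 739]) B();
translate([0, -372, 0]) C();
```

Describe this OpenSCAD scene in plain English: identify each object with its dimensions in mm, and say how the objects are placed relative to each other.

A is a table: top 1174 mm (x) × 658 mm (y), 44 mm thick, upper face at z = 739 mm, on four 76×76 mm square legs, each inset 15 mm from the nearest pair of top edges, running from z = 0 to the bottom of the top.

B is a spool: two coaxial disc flanges of radius 119 mm and thickness 19 mm, joined by a core cylinder of radius 50 mm and height 120 mm. The lower flange rests on z = 0 and the three cylinders share a vertical axis.

C is a wooden ladder with two side rails of 47×42 mm section and 2048 mm height, set 392 mm apart overall. Between them run 6 rectangular rungs (42 mm deep, 32 mm thick), front faces flush with the rails' −y face. The bottom of the first rung is 184 mm above the floor and each subsequent rung is 318 mm higher than the one below.

The spool is on top of the table. The ladder is on the floor beside the table on its −y side.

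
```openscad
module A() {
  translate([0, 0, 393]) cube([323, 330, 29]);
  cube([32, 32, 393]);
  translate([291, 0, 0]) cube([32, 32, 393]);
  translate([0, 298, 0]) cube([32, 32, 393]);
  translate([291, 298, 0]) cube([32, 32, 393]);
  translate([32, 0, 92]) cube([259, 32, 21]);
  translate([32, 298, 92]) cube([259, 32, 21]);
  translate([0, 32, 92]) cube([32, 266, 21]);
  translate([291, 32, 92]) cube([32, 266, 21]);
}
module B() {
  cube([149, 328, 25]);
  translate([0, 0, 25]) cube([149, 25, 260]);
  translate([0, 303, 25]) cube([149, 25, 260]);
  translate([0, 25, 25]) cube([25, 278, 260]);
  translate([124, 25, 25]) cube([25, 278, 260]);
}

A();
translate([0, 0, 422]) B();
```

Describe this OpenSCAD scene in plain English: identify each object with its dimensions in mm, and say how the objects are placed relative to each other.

A is a simple wooden stool: a rectangular seat 323 mm (x) by 330 mm (y), 29 mm thick, top face at z = 422 mm, on four square legs, each 32×32 mm in cross-section. The legs rest on z = 0, each flush with a corner of the seat. Four stretchers, 32 mm wide and 21 mm tall, connect adjacent legs with their undersides at z = 92 mm, each running between the inner faces of the legs it joins and aligned with the legs' outer faces on the other axis.

B is an open storage box with external size 149×328×285 mm and wall thickness 25 mm (the base is also 25 mm thick). The base covers the whole footprint; the four walls stand on the base, with the y-facing walls full-width and the x-facing walls fitting between their inner faces.

The open box is on top of the stool.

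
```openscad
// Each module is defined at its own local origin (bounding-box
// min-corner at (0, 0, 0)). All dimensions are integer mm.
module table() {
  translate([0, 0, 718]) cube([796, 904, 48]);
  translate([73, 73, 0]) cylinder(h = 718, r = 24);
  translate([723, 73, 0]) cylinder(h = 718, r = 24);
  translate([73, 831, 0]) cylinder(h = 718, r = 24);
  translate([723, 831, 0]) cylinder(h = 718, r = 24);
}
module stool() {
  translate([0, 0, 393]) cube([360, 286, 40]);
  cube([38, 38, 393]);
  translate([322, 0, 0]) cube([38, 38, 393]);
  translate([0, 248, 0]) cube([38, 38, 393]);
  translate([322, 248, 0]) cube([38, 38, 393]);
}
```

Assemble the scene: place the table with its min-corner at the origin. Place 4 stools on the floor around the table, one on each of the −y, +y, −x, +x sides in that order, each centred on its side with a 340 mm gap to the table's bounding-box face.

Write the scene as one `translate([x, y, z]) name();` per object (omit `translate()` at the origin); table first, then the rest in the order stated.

table();
translate([218, -626, 0]) stool();
translate([218, 1244, 0]) stool();
translate([-700, 309, 0]) stool();
translate([1136, 309, 0]) stool();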